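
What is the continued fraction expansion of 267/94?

Run the Euclidean algorithm on 267 and 94; the successive quotients are the partial quotients a_0, a_1, ... (each step inverts the fractional part left over by the previous one):
  267 = 2*94 + 79, so a_0 = 2.
  94 = 1*79 + 15, so a_1 = 1.
  79 = 5*15 + 4, so a_2 = 5.
  15 = 3*4 + 3, so a_3 = 3.
  4 = 1*3 + 1, so a_4 = 1.
  3 = 3*1 + 0, so a_5 = 3.
The remainder reaches 0 after 6 divisions, so the expansion has 6 partial quotients, read off in order.

[2; 1, 5, 3, 1, 3]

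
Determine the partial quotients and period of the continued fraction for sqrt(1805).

Write x_i = (sqrt(1805) + m_i)/d_i with (m_0, d_0) = (0, 1). a_0 = floor(sqrt(1805)) = 42, since 42^2 = 1764 <= 1805 < 1849 = 43^2.
Iterate m_{i+1} = d_i*a_i - m_i, d_{i+1} = (1805 - m_{i+1}^2)/d_i, a_{i+1} = floor((a_0 + m_{i+1})/d_{i+1}):
  m_1 = 1*42 - 0 = 42, d_1 = (1805 - 42^2)/1 = 41/1 = 41, a_1 = floor((42 + 42)/41) = 2.
  m_2 = 41*2 - 42 = 40, d_2 = (1805 - 40^2)/41 = 205/41 = 5, a_2 = floor((42 + 40)/5) = 16.
  m_3 = 5*16 - 40 = 40, d_3 = (1805 - 40^2)/5 = 205/5 = 41, a_3 = floor((42 + 40)/41) = 2.
  m_4 = 41*2 - 40 = 42, d_4 = (1805 - 42^2)/41 = 41/41 = 1, a_4 = floor((42 + 42)/1) = 84.
  m_5 = 1*84 - 42 = 42, d_5 = (1805 - 42^2)/1 = 41/1 = 41: (m_5, d_5) = (m_1, d_1) = (42, 41), so from here the quotients repeat a_1, ..., a_4; the period length is 4.
Hence the expansion of sqrt(1805) is a_0 = 42 followed by the repeating block 2, 16, 2, 84 (period 4).

[42; (2, 16, 2, 84)]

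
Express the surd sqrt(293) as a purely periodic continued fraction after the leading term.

Write x_i = (sqrt(293) + m_i)/d_i with (m_0, d_0) = (0, 1). a_0 = floor(sqrt(293)) = 17, since 17^2 = 289 <= 293 < 324 = 18^2.
Iterate m_{i+1} = d_i*a_i - m_i, d_{i+1} = (293 - m_{i+1}^2)/d_i, a_{i+1} = floor((a_0 + m_{i+1})/d_{i+1}):
  m_1 = 1*17 - 0 = 17, d_1 = (293 - 17^2)/1 = 4/1 = 4, a_1 = floor((17 + 17)/4) = 8.
  m_2 = 4*8 - 17 = 15, d_2 = (293 - 15^2)/4 = 68/4 = 17, a_2 = floor((17 + 15)/17) = 1.
  m_3 = 17*1 - 15 = 2, d_3 = (293 - 2^2)/17 = 289/17 = 17, a_3 = floor((17 + 2)/17) = 1.
  m_4 = 17*1 - 2 = 15, d_4 = (293 - 15^2)/17 = 68/17 = 4, a_4 = floor((17 + 15)/4) = 8.
  m_5 = 4*8 - 15 = 17, d_5 = (293 - 17^2)/4 = 4/4 = 1, a_5 = floor((17 + 17)/1) = 34.
  m_6 = 1*34 - 17 = 17, d_6 = (293 - 17^2)/1 = 4/1 = 4: (m_6, d_6) = (m_1, d_1) = (17, 4), so from here the quotients repeat a_1, ..., a_5; the period length is 5.
Hence the expansion of sqrt(293) is a_0 = 17 followed by the repeating block 8, 1, 1, 8, 34 (period 5).

[17; (8, 1, 1, 8, 34)]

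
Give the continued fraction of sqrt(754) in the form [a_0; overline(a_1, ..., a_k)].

[27; overline(2, 5, 1, 1, 1, 1, 5, 2, 54)]

Write x_i = (sqrt(754) + m_i)/d_i with (m_0, d_0) = (0, 1). a_0 = floor(sqrt(754)) = 27, since 27^2 = 729 <= 754 < 784 = 28^2.
Iterate m_{i+1} = d_i*a_i - m_i, d_{i+1} = (754 - m_{i+1}^2)/d_i, a_{i+1} = floor((a_0 + m_{i+1})/d_{i+1}):
  m_1 = 1*27 - 0 = 27, d_1 = (754 - 27^2)/1 = 25/1 = 25, a_1 = floor((27 + 27)/25) = 2.
  m_2 = 25*2 - 27 = 23, d_2 = (754 - 23^2)/25 = 225/25 = 9, a_2 = floor((27 + 23)/9) = 5.
  m_3 = 9*5 - 23 = 22, d_3 = (754 - 22^2)/9 = 270/9 = 30, a_3 = floor((27 + 22)/30) = 1.
  m_4 = 30*1 - 22 = 8, d_4 = (754 - 8^2)/30 = 690/30 = 23, a_4 = floor((27 + 8)/23) = 1.
  m_5 = 23*1 - 8 = 15, d_5 = (754 - 15^2)/23 = 529/23 = 23, a_5 = floor((27 + 15)/23) = 1.
  m_6 = 23*1 - 15 = 8, d_6 = (754 - 8^2)/23 = 690/23 = 30, a_6 = floor((27 + 8)/30) = 1.
  m_7 = 30*1 - 8 = 22, d_7 = (754 - 22^2)/30 = 270/30 = 9, a_7 = floor((27 + 22)/9) = 5.
  m_8 = 9*5 - 22 = 23, d_8 = (754 - 23^2)/9 = 225/9 = 25, a_8 = floor((27 + 23)/25) = 2.
  m_9 = 25*2 - 23 = 27, d_9 = (754 - 27^2)/25 = 25/25 = 1, a_9 = floor((27 + 27)/1) = 54.
  m_10 = 1*54 - 27 = 27, d_10 = (754 - 27^2)/1 = 25/1 = 25: (m_10, d_10) = (m_1, d_1) = (27, 25), so from here the quotients repeat a_1, ..., a_9; the period length is 9.
Hence the expansion of sqrt(754) is a_0 = 27 followed by the repeating block 2, 5, 1, 1, 1, 1, 5, 2, 54 (period 9).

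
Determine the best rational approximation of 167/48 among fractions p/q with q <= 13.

45/13

Expand x = 167/48 as a continued fraction with the Euclidean algorithm:
  167 = 3*48 + 23, so a_0 = 3.
  48 = 2*23 + 2, so a_1 = 2.
  23 = 11*2 + 1, so a_2 = 11.
  2 = 2*1 + 0, so a_3 = 2.
so x = [3; 2, 11, 2].
Convergents (p_i = a_i*p_{i-1} + p_{i-2}, q_i = a_i*q_{i-1} + q_{i-2} with p_{-2}=0, p_{-1}=1, q_{-2}=1, q_{-1}=0), until the denominator exceeds 13:
  i=0: a_0=3, p_0 = 3*1 + 0 = 3, q_0 = 3*0 + 1 = 1.
  i=1: a_1=2, p_1 = 2*3 + 1 = 7, q_1 = 2*1 + 0 = 2.
  i=2: a_2=11, p_2 = 11*7 + 3 = 80, q_2 = 11*2 + 1 = 23.
q_2 = 23 > 13, so the last convergent with denominator <= 13 is p_1/q_1 = 7/2.
The closest fraction with denominator <= 13 is either p_1/q_1 or the intermediate fraction (k*p_1 + p_0)/(k*q_1 + q_0) with the largest k >= 1 whose denominator stays <= 13; these approach x as k grows, and every other convergent or intermediate fraction in range is farther away.
Largest k: floor((13 - q_0)/q_1) = floor((13 - 1)/2) = 6.
That gives (6*7 + 3)/(6*2 + 1) = 45/13.
Compare the errors: |x - 7/2| = |167*2 - 7*48|/(48*2) = 2/96, and |x - 45/13| = |167*13 - 45*48|/(48*13) = 11/624.
Cross-multiplying, 11*96 = 1056 < 1248 = 2*624, so 11/624 is smaller: the intermediate fraction 45/13 is closer to x than 7/2.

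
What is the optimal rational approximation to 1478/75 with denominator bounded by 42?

808/41

Expand x = 1478/75 as a continued fraction with the Euclidean algorithm:
  1478 = 19*75 + 53, so a_0 = 19.
  75 = 1*53 + 22, so a_1 = 1.
  53 = 2*22 + 9, so a_2 = 2.
  22 = 2*9 + 4, so a_3 = 2.
  9 = 2*4 + 1, so a_4 = 2.
  4 = 4*1 + 0, so a_5 = 4.
so x = [19; 1, 2, 2, 2, 4].
Convergents (p_i = a_i*p_{i-1} + p_{i-2}, q_i = a_i*q_{i-1} + q_{i-2} with p_{-2}=0, p_{-1}=1, q_{-2}=1, q_{-1}=0), until the denominator exceeds 42:
  i=0: a_0=19, p_0 = 19*1 + 0 = 19, q_0 = 19*0 + 1 = 1.
  i=1: a_1=1, p_1 = 1*19 + 1 = 20, q_1 = 1*1 + 0 = 1.
  i=2: a_2=2, p_2 = 2*20 + 19 = 59, q_2 = 2*1 + 1 = 3.
  i=3: a_3=2, p_3 = 2*59 + 20 = 138, q_3 = 2*3 + 1 = 7.
  i=4: a_4=2, p_4 = 2*138 + 59 = 335, q_4 = 2*7 + 3 = 17.
  i=5: a_5=4, p_5 = 4*335 + 138 = 1478, q_5 = 4*17 + 7 = 75.
q_5 = 75 > 42, so the last convergent with denominator <= 42 is p_4/q_4 = 335/17.
The closest fraction with denominator <= 42 is either p_4/q_4 or the intermediate fraction (k*p_4 + p_3)/(k*q_4 + q_3) with the largest k >= 1 whose denominator stays <= 42; these approach x as k grows, and every other convergent or intermediate fraction in range is farther away.
Largest k: floor((42 - q_3)/q_4) = floor((42 - 7)/17) = 2.
That gives (2*335 + 138)/(2*17 + 7) = 808/41.
Compare the errors: |x - 335/17| = |1478*17 - 335*75|/(75*17) = 1/1275, and |x - 808/41| = |1478*41 - 808*75|/(75*41) = 2/3075.
Cross-multiplying, 2*1275 = 2550 < 3075 = 1*3075, so 2/3075 is smaller: the intermediate fraction 808/41 is closer to x than 335/17.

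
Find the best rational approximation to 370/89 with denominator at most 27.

79/19

Expand x = 370/89 as a continued fraction with the Euclidean algorithm:
  370 = 4*89 + 14, so a_0 = 4.
  89 = 6*14 + 5, so a_1 = 6.
  14 = 2*5 + 4, so a_2 = 2.
  5 = 1*4 + 1, so a_3 = 1.
  4 = 4*1 + 0, so a_4 = 4.
so x = [4; 6, 2, 1, 4].
Convergents (p_i = a_i*p_{i-1} + p_{i-2}, q_i = a_i*q_{i-1} + q_{i-2} with p_{-2}=0, p_{-1}=1, q_{-2}=1, q_{-1}=0), until the denominator exceeds 27:
  i=0: a_0=4, p_0 = 4*1 + 0 = 4, q_0 = 4*0 + 1 = 1.
  i=1: a_1=6, p_1 = 6*4 + 1 = 25, q_1 = 6*1 + 0 = 6.
  i=2: a_2=2, p_2 = 2*25 + 4 = 54, q_2 = 2*6 + 1 = 13.
  i=3: a_3=1, p_3 = 1*54 + 25 = 79, q_3 = 1*13 + 6 = 19.
  i=4: a_4=4, p_4 = 4*79 + 54 = 370, q_4 = 4*19 + 13 = 89.
q_4 = 89 > 27, so the last convergent with denominator <= 27 is p_3/q_3 = 79/19.
The closest fraction with denominator <= 27 is either p_3/q_3 or the intermediate fraction (k*p_3 + p_2)/(k*q_3 + q_2) with the largest k >= 1 whose denominator stays <= 27; these approach x as k grows, and every other convergent or intermediate fraction in range is farther away.
Largest k: floor((27 - q_2)/q_3) = floor((27 - 13)/19) = 0.
Since k = 0, no intermediate fraction beyond p_3/q_3 has denominator <= 27, so the convergent 79/19 is the closest (its error is |370*19 - 79*89|/(89*19) = 1/1691).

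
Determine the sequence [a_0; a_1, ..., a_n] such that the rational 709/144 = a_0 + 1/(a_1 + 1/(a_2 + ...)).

Run the Euclidean algorithm on 709 and 144; the successive quotients are the partial quotients a_0, a_1, ... (each step inverts the fractional part left over by the previous one):
  709 = 4*144 + 133, so a_0 = 4.
  144 = 1*133 + 11, so a_1 = 1.
  133 = 12*11 + 1, so a_2 = 12.
  11 = 11*1 + 0, so a_3 = 11.
The remainder reaches 0 after 4 divisions, so the expansion has 4 partial quotients, read off in order.

[4; 1, 12, 11]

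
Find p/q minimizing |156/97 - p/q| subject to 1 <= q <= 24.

Expand x = 156/97 as a continued fraction with the Euclidean algorithm:
  156 = 1*97 + 59, so a_0 = 1.
  97 = 1*59 + 38, so a_1 = 1.
  59 = 1*38 + 21, so a_2 = 1.
  38 = 1*21 + 17, so a_3 = 1.
  21 = 1*17 + 4, so a_4 = 1.
  17 = 4*4 + 1, so a_5 = 4.
  4 = 4*1 + 0, so a_6 = 4.
so x = [1; 1, 1, 1, 1, 4, 4].
Convergents (p_i = a_i*p_{i-1} + p_{i-2}, q_i = a_i*q_{i-1} + q_{i-2} with p_{-2}=0, p_{-1}=1, q_{-2}=1, q_{-1}=0), until the denominator exceeds 24:
  i=0: a_0=1, p_0 = 1*1 + 0 = 1, q_0 = 1*0 + 1 = 1.
  i=1: a_1=1, p_1 = 1*1 + 1 = 2, q_1 = 1*1 + 0 = 1.
  i=2: a_2=1, p_2 = 1*2 + 1 = 3, q_2 = 1*1 + 1 = 2.
  i=3: a_3=1, p_3 = 1*3 + 2 = 5, q_3 = 1*2 + 1 = 3.
  i=4: a_4=1, p_4 = 1*5 + 3 = 8, q_4 = 1*3 + 2 = 5.
  i=5: a_5=4, p_5 = 4*8 + 5 = 37, q_5 = 4*5 + 3 = 23.
  i=6: a_6=4, p_6 = 4*37 + 8 = 156, q_6 = 4*23 + 5 = 97.
q_6 = 97 > 24, so the last convergent with denominator <= 24 is p_5/q_5 = 37/23.
The closest fraction with denominator <= 24 is either p_5/q_5 or the intermediate fraction (k*p_5 + p_4)/(k*q_5 + q_4) with the largest k >= 1 whose denominator stays <= 24; these approach x as k grows, and every other convergent or intermediate fraction in range is farther away.
Largest k: floor((24 - q_4)/q_5) = floor((24 - 5)/23) = 0.
Since k = 0, no intermediate fraction beyond p_5/q_5 has denominator <= 24, so the convergent 37/23 is the closest (its error is |156*23 - 37*97|/(97*23) = 1/2231).

37/23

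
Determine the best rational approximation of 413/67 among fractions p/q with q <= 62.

376/61

Expand x = 413/67 as a continued fraction with the Euclidean algorithm:
  413 = 6*67 + 11, so a_0 = 6.
  67 = 6*11 + 1, so a_1 = 6.
  11 = 11*1 + 0, so a_2 = 11.
so x = [6; 6, 11].
Convergents (p_i = a_i*p_{i-1} + p_{i-2}, q_i = a_i*q_{i-1} + q_{i-2} with p_{-2}=0, p_{-1}=1, q_{-2}=1, q_{-1}=0), until the denominator exceeds 62:
  i=0: a_0=6, p_0 = 6*1 + 0 = 6, q_0 = 6*0 + 1 = 1.
  i=1: a_1=6, p_1 = 6*6 + 1 = 37, q_1 = 6*1 + 0 = 6.
  i=2: a_2=11, p_2 = 11*37 + 6 = 413, q_2 = 11*6 + 1 = 67.
q_2 = 67 > 62, so the last convergent with denominator <= 62 is p_1/q_1 = 37/6.
The closest fraction with denominator <= 62 is either p_1/q_1 or the intermediate fraction (k*p_1 + p_0)/(k*q_1 + q_0) with the largest k >= 1 whose denominator stays <= 62; these approach x as k grows, and every other convergent or intermediate fraction in range is farther away.
Largest k: floor((62 - q_0)/q_1) = floor((62 - 1)/6) = 10.
That gives (10*37 + 6)/(10*6 + 1) = 376/61.
Compare the errors: |x - 37/6| = |413*6 - 37*67|/(67*6) = 1/402, and |x - 376/61| = |413*61 - 376*67|/(67*61) = 1/4087.
Cross-multiplying, 1*402 = 402 < 4087 = 1*4087, so 1/4087 is smaller: the intermediate fraction 376/61 is closer to x than 37/6.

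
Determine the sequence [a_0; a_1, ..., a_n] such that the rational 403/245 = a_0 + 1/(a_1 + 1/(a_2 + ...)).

Run the Euclidean algorithm on 403 and 245; the successive quotients are the partial quotients a_0, a_1, ... (each step inverts the fractional part left over by the previous one):
  403 = 1*245 + 158, so a_0 = 1.
  245 = 1*158 + 87, so a_1 = 1.
  158 = 1*87 + 71, so a_2 = 1.
  87 = 1*71 + 16, so a_3 = 1.
  71 = 4*16 + 7, so a_4 = 4.
  16 = 2*7 + 2, so a_5 = 2.
  7 = 3*2 + 1, so a_6 = 3.
  2 = 2*1 + 0, so a_7 = 2.
The remainder reaches 0 after 8 divisions, so the expansion has 8 partial quotients, read off in order.

[1; 1, 1, 1, 4, 2, 3, 2]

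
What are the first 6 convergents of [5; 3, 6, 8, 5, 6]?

Using the convergent recurrence p_i = a_i*p_{i-1} + p_{i-2}, q_i = a_i*q_{i-1} + q_{i-2} with p_{-2}=0, p_{-1}=1, q_{-2}=1, q_{-1}=0:
  i=0: a_0=5, p_0 = 5*1 + 0 = 5, q_0 = 5*0 + 1 = 1.
  i=1: a_1=3, p_1 = 3*5 + 1 = 16, q_1 = 3*1 + 0 = 3.
  i=2: a_2=6, p_2 = 6*16 + 5 = 101, q_2 = 6*3 + 1 = 19.
  i=3: a_3=8, p_3 = 8*101 + 16 = 824, q_3 = 8*19 + 3 = 155.
  i=4: a_4=5, p_4 = 5*824 + 101 = 4221, q_4 = 5*155 + 19 = 794.
  i=5: a_5=6, p_5 = 6*4221 + 824 = 26150, q_5 = 6*794 + 155 = 4919.

5/1, 16/3, 101/19, 824/155, 4221/794, 26150/4919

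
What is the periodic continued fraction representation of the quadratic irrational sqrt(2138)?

Write x_i = (sqrt(2138) + m_i)/d_i with (m_0, d_0) = (0, 1). a_0 = floor(sqrt(2138)) = 46, since 46^2 = 2116 <= 2138 < 2209 = 47^2.
Iterate m_{i+1} = d_i*a_i - m_i, d_{i+1} = (2138 - m_{i+1}^2)/d_i, a_{i+1} = floor((a_0 + m_{i+1})/d_{i+1}):
  m_1 = 1*46 - 0 = 46, d_1 = (2138 - 46^2)/1 = 22/1 = 22, a_1 = floor((46 + 46)/22) = 4.
  m_2 = 22*4 - 46 = 42, d_2 = (2138 - 42^2)/22 = 374/22 = 17, a_2 = floor((46 + 42)/17) = 5.
  m_3 = 17*5 - 42 = 43, d_3 = (2138 - 43^2)/17 = 289/17 = 17, a_3 = floor((46 + 43)/17) = 5.
  m_4 = 17*5 - 43 = 42, d_4 = (2138 - 42^2)/17 = 374/17 = 22, a_4 = floor((46 + 42)/22) = 4.
  m_5 = 22*4 - 42 = 46, d_5 = (2138 - 46^2)/22 = 22/22 = 1, a_5 = floor((46 + 46)/1) = 92.
  m_6 = 1*92 - 46 = 46, d_6 = (2138 - 46^2)/1 = 22/1 = 22: (m_6, d_6) = (m_1, d_1) = (46, 22), so from here the quotients repeat a_1, ..., a_5; the period length is 5.
Hence the expansion of sqrt(2138) is a_0 = 46 followed by the repeating block 4, 5, 5, 4, 92 (period 5).

[46; (4, 5, 5, 4, 92)]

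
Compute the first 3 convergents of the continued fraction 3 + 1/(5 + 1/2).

3/1, 16/5, 35/11

Using the convergent recurrence p_i = a_i*p_{i-1} + p_{i-2}, q_i = a_i*q_{i-1} + q_{i-2} with p_{-2}=0, p_{-1}=1, q_{-2}=1, q_{-1}=0:
  i=0: a_0=3, p_0 = 3*1 + 0 = 3, q_0 = 3*0 + 1 = 1.
  i=1: a_1=5, p_1 = 5*3 + 1 = 16, q_1 = 5*1 + 0 = 5.
  i=2: a_2=2, p_2 = 2*16 + 3 = 35, q_2 = 2*5 + 1 = 11.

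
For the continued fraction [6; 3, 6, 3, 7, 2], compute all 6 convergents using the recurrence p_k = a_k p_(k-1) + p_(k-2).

Using the convergent recurrence p_i = a_i*p_{i-1} + p_{i-2}, q_i = a_i*q_{i-1} + q_{i-2} with p_{-2}=0, p_{-1}=1, q_{-2}=1, q_{-1}=0:
  i=0: a_0=6, p_0 = 6*1 + 0 = 6, q_0 = 6*0 + 1 = 1.
  i=1: a_1=3, p_1 = 3*6 + 1 = 19, q_1 = 3*1 + 0 = 3.
  i=2: a_2=6, p_2 = 6*19 + 6 = 120, q_2 = 6*3 + 1 = 19.
  i=3: a_3=3, p_3 = 3*120 + 19 = 379, q_3 = 3*19 + 3 = 60.
  i=4: a_4=7, p_4 = 7*379 + 120 = 2773, q_4 = 7*60 + 19 = 439.
  i=5: a_5=2, p_5 = 2*2773 + 379 = 5925, q_5 = 2*439 + 60 = 938.

6/1, 19/3, 120/19, 379/60, 2773/439, 5925/938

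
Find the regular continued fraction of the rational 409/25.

Run the Euclidean algorithm on 409 and 25; the successive quotients are the partial quotients a_0, a_1, ... (each step inverts the fractional part left over by the previous one):
  409 = 16*25 + 9, so a_0 = 16.
  25 = 2*9 + 7, so a_1 = 2.
  9 = 1*7 + 2, so a_2 = 1.
  7 = 3*2 + 1, so a_3 = 3.
  2 = 2*1 + 0, so a_4 = 2.
The remainder reaches 0 after 5 divisions, so the expansion has 5 partial quotients, read off in order.

[16; 2, 1, 3, 2]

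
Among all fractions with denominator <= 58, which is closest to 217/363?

Expand x = 217/363 as a continued fraction with the Euclidean algorithm:
  217 = 0*363 + 217, so a_0 = 0.
  363 = 1*217 + 146, so a_1 = 1.
  217 = 1*146 + 71, so a_2 = 1.
  146 = 2*71 + 4, so a_3 = 2.
  71 = 17*4 + 3, so a_4 = 17.
  4 = 1*3 + 1, so a_5 = 1.
  3 = 3*1 + 0, so a_6 = 3.
so x = [0; 1, 1, 2, 17, 1, 3].
Convergents (p_i = a_i*p_{i-1} + p_{i-2}, q_i = a_i*q_{i-1} + q_{i-2} with p_{-2}=0, p_{-1}=1, q_{-2}=1, q_{-1}=0), until the denominator exceeds 58:
  i=0: a_0=0, p_0 = 0*1 + 0 = 0, q_0 = 0*0 + 1 = 1.
  i=1: a_1=1, p_1 = 1*0 + 1 = 1, q_1 = 1*1 + 0 = 1.
  i=2: a_2=1, p_2 = 1*1 + 0 = 1, q_2 = 1*1 + 1 = 2.
  i=3: a_3=2, p_3 = 2*1 + 1 = 3, q_3 = 2*2 + 1 = 5.
  i=4: a_4=17, p_4 = 17*3 + 1 = 52, q_4 = 17*5 + 2 = 87.
q_4 = 87 > 58, so the last convergent with denominator <= 58 is p_3/q_3 = 3/5.
The closest fraction with denominator <= 58 is either p_3/q_3 or the intermediate fraction (k*p_3 + p_2)/(k*q_3 + q_2) with the largest k >= 1 whose denominator stays <= 58; these approach x as k grows, and every other convergent or intermediate fraction in range is farther away.
Largest k: floor((58 - q_2)/q_3) = floor((58 - 2)/5) = 11.
That gives (11*3 + 1)/(11*5 + 2) = 34/57.
Compare the errors: |x - 3/5| = |217*5 - 3*363|/(363*5) = 4/1815, and |x - 34/57| = |217*57 - 34*363|/(363*57) = 27/20691.
Cross-multiplying, 27*1815 = 49005 < 82764 = 4*20691, so 27/20691 is smaller: the intermediate fraction 34/57 is closer to x than 3/5.

34/57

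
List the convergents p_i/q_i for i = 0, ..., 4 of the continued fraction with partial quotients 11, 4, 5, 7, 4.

Using the convergent recurrence p_i = a_i*p_{i-1} + p_{i-2}, q_i = a_i*q_{i-1} + q_{i-2} with p_{-2}=0, p_{-1}=1, q_{-2}=1, q_{-1}=0:
  i=0: a_0=11, p_0 = 11*1 + 0 = 11, q_0 = 11*0 + 1 = 1.
  i=1: a_1=4, p_1 = 4*11 + 1 = 45, q_1 = 4*1 + 0 = 4.
  i=2: a_2=5, p_2 = 5*45 + 11 = 236, q_2 = 5*4 + 1 = 21.
  i=3: a_3=7, p_3 = 7*236 + 45 = 1697, q_3 = 7*21 + 4 = 151.
  i=4: a_4=4, p_4 = 4*1697 + 236 = 7024, q_4 = 4*151 + 21 = 625.

11/1, 45/4, 236/21, 1697/151, 7024/625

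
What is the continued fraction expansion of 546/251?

Run the Euclidean algorithm on 546 and 251; the successive quotients are the partial quotients a_0, a_1, ... (each step inverts the fractional part left over by the previous one):
  546 = 2*251 + 44, so a_0 = 2.
  251 = 5*44 + 31, so a_1 = 5.
  44 = 1*31 + 13, so a_2 = 1.
  31 = 2*13 + 5, so a_3 = 2.
  13 = 2*5 + 3, so a_4 = 2.
  5 = 1*3 + 2, so a_5 = 1.
  3 = 1*2 + 1, so a_6 = 1.
  2 = 2*1 + 0, so a_7 = 2.
The remainder reaches 0 after 8 divisions, so the expansion has 8 partial quotients, read off in order.

[2; 5, 1, 2, 2, 1, 1, 2]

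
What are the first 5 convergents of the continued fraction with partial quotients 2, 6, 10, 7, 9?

Using the convergent recurrence p_i = a_i*p_{i-1} + p_{i-2}, q_i = a_i*q_{i-1} + q_{i-2} with p_{-2}=0, p_{-1}=1, q_{-2}=1, q_{-1}=0:
  i=0: a_0=2, p_0 = 2*1 + 0 = 2, q_0 = 2*0 + 1 = 1.
  i=1: a_1=6, p_1 = 6*2 + 1 = 13, q_1 = 6*1 + 0 = 6.
  i=2: a_2=10, p_2 = 10*13 + 2 = 132, q_2 = 10*6 + 1 = 61.
  i=3: a_3=7, p_3 = 7*132 + 13 = 937, q_3 = 7*61 + 6 = 433.
  i=4: a_4=9, p_4 = 9*937 + 132 = 8565, q_4 = 9*433 + 61 = 3958.

2/1, 13/6, 132/61, 937/433, 8565/3958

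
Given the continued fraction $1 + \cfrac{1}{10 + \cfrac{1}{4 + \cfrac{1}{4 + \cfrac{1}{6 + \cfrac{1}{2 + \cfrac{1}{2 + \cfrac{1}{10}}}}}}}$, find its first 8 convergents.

Using the convergent recurrence p_i = a_i*p_{i-1} + p_{i-2}, q_i = a_i*q_{i-1} + q_{i-2} with p_{-2}=0, p_{-1}=1, q_{-2}=1, q_{-1}=0:
  i=0: a_0=1, p_0 = 1*1 + 0 = 1, q_0 = 1*0 + 1 = 1.
  i=1: a_1=10, p_1 = 10*1 + 1 = 11, q_1 = 10*1 + 0 = 10.
  i=2: a_2=4, p_2 = 4*11 + 1 = 45, q_2 = 4*10 + 1 = 41.
  i=3: a_3=4, p_3 = 4*45 + 11 = 191, q_3 = 4*41 + 10 = 174.
  i=4: a_4=6, p_4 = 6*191 + 45 = 1191, q_4 = 6*174 + 41 = 1085.
  i=5: a_5=2, p_5 = 2*1191 + 191 = 2573, q_5 = 2*1085 + 174 = 2344.
  i=6: a_6=2, p_6 = 2*2573 + 1191 = 6337, q_6 = 2*2344 + 1085 = 5773.
  i=7: a_7=10, p_7 = 10*6337 + 2573 = 65943, q_7 = 10*5773 + 2344 = 60074.

1/1, 11/10, 45/41, 191/174, 1191/1085, 2573/2344, 6337/5773, 65943/60074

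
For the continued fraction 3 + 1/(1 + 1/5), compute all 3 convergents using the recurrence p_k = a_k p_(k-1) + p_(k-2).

Using the convergent recurrence p_i = a_i*p_{i-1} + p_{i-2}, q_i = a_i*q_{i-1} + q_{i-2} with p_{-2}=0, p_{-1}=1, q_{-2}=1, q_{-1}=0:
  i=0: a_0=3, p_0 = 3*1 + 0 = 3, q_0 = 3*0 + 1 = 1.
  i=1: a_1=1, p_1 = 1*3 + 1 = 4, q_1 = 1*1 + 0 = 1.
  i=2: a_2=5, p_2 = 5*4 + 3 = 23, q_2 = 5*1 + 1 = 6.

3/1, 4/1, 23/6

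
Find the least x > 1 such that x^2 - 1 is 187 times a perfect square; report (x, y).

(x, y) = (1682, 123)

First expand sqrt(187) as a continued fraction. With x_i = (sqrt(187) + m_i)/d_i and (m_0, d_0) = (0, 1): a_0 = floor(sqrt(187)) = 13, since 13^2 = 169 <= 187 < 196 = 14^2.
Iterate m_{i+1} = d_i*a_i - m_i, d_{i+1} = (187 - m_{i+1}^2)/d_i, a_{i+1} = floor((a_0 + m_{i+1})/d_{i+1}):
  m_1 = 1*13 - 0 = 13, d_1 = (187 - 13^2)/1 = 18/1 = 18, a_1 = floor((13 + 13)/18) = 1.
  m_2 = 18*1 - 13 = 5, d_2 = (187 - 5^2)/18 = 162/18 = 9, a_2 = floor((13 + 5)/9) = 2.
  m_3 = 9*2 - 5 = 13, d_3 = (187 - 13^2)/9 = 18/9 = 2, a_3 = floor((13 + 13)/2) = 13.
  m_4 = 2*13 - 13 = 13, d_4 = (187 - 13^2)/2 = 18/2 = 9, a_4 = floor((13 + 13)/9) = 2.
  m_5 = 9*2 - 13 = 5, d_5 = (187 - 5^2)/9 = 162/9 = 18, a_5 = floor((13 + 5)/18) = 1.
  m_6 = 18*1 - 5 = 13, d_6 = (187 - 13^2)/18 = 18/18 = 1, a_6 = floor((13 + 13)/1) = 26.
  m_7 = 1*26 - 13 = 13, d_7 = (187 - 13^2)/1 = 18/1 = 18: (m_7, d_7) = (m_1, d_1) = (13, 18), so from here the quotients repeat a_1, ..., a_6; the period length is 6.
So sqrt(187) = [13; (1, 2, 13, 2, 1, 26)] with period length k = 6.
k is even, so the fundamental solution of x^2 - 187y^2 = 1 is (p_{k-1}, q_{k-1}) = (p_5, q_5); compute convergents through index 5.
Convergents (p_i = a_i*p_{i-1} + p_{i-2}, q_i = a_i*q_{i-1} + q_{i-2} with p_{-2}=0, p_{-1}=1, q_{-2}=1, q_{-1}=0):
  i=0: a_0=13, p_0 = 13*1 + 0 = 13, q_0 = 13*0 + 1 = 1.
  i=1: a_1=1, p_1 = 1*13 + 1 = 14, q_1 = 1*1 + 0 = 1.
  i=2: a_2=2, p_2 = 2*14 + 13 = 41, q_2 = 2*1 + 1 = 3.
  i=3: a_3=13, p_3 = 13*41 + 14 = 547, q_3 = 13*3 + 1 = 40.
  i=4: a_4=2, p_4 = 2*547 + 41 = 1135, q_4 = 2*40 + 3 = 83.
  i=5: a_5=1, p_5 = 1*1135 + 547 = 1682, q_5 = 1*83 + 40 = 123.
Check: 1682^2 - 187*123^2 = 2829124 - 2829123 = 1, so (x, y) = (1682, 123) solves the equation, and by the theorem it is the least positive solution.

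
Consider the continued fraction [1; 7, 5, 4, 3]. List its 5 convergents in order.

1/1, 8/7, 41/36, 172/151, 557/489

Using the convergent recurrence p_i = a_i*p_{i-1} + p_{i-2}, q_i = a_i*q_{i-1} + q_{i-2} with p_{-2}=0, p_{-1}=1, q_{-2}=1, q_{-1}=0:
  i=0: a_0=1, p_0 = 1*1 + 0 = 1, q_0 = 1*0 + 1 = 1.
  i=1: a_1=7, p_1 = 7*1 + 1 = 8, q_1 = 7*1 + 0 = 7.
  i=2: a_2=5, p_2 = 5*8 + 1 = 41, q_2 = 5*7 + 1 = 36.
  i=3: a_3=4, p_3 = 4*41 + 8 = 172, q_3 = 4*36 + 7 = 151.
  i=4: a_4=3, p_4 = 3*172 + 41 = 557, q_4 = 3*151 + 36 = 489.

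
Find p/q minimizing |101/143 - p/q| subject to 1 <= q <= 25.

12/17

Expand x = 101/143 as a continued fraction with the Euclidean algorithm:
  101 = 0*143 + 101, so a_0 = 0.
  143 = 1*101 + 42, so a_1 = 1.
  101 = 2*42 + 17, so a_2 = 2.
  42 = 2*17 + 8, so a_3 = 2.
  17 = 2*8 + 1, so a_4 = 2.
  8 = 8*1 + 0, so a_5 = 8.
so x = [0; 1, 2, 2, 2, 8].
Convergents (p_i = a_i*p_{i-1} + p_{i-2}, q_i = a_i*q_{i-1} + q_{i-2} with p_{-2}=0, p_{-1}=1, q_{-2}=1, q_{-1}=0), until the denominator exceeds 25:
  i=0: a_0=0, p_0 = 0*1 + 0 = 0, q_0 = 0*0 + 1 = 1.
  i=1: a_1=1, p_1 = 1*0 + 1 = 1, q_1 = 1*1 + 0 = 1.
  i=2: a_2=2, p_2 = 2*1 + 0 = 2, q_2 = 2*1 + 1 = 3.
  i=3: a_3=2, p_3 = 2*2 + 1 = 5, q_3 = 2*3 + 1 = 7.
  i=4: a_4=2, p_4 = 2*5 + 2 = 12, q_4 = 2*7 + 3 = 17.
  i=5: a_5=8, p_5 = 8*12 + 5 = 101, q_5 = 8*17 + 7 = 143.
q_5 = 143 > 25, so the last convergent with denominator <= 25 is p_4/q_4 = 12/17.
The closest fraction with denominator <= 25 is either p_4/q_4 or the intermediate fraction (k*p_4 + p_3)/(k*q_4 + q_3) with the largest k >= 1 whose denominator stays <= 25; these approach x as k grows, and every other convergent or intermediate fraction in range is farther away.
Largest k: floor((25 - q_3)/q_4) = floor((25 - 7)/17) = 1.
That gives (1*12 + 5)/(1*17 + 7) = 17/24.
Compare the errors: |x - 12/17| = |101*17 - 12*143|/(143*17) = 1/2431, and |x - 17/24| = |101*24 - 17*143|/(143*24) = 7/3432.
Cross-multiplying, 1*3432 = 3432 < 17017 = 7*2431, so 1/2431 is smaller: the convergent 12/17 is closer to x than 17/24.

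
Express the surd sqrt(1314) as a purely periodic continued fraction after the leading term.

Write x_i = (sqrt(1314) + m_i)/d_i with (m_0, d_0) = (0, 1). a_0 = floor(sqrt(1314)) = 36, since 36^2 = 1296 <= 1314 < 1369 = 37^2.
Iterate m_{i+1} = d_i*a_i - m_i, d_{i+1} = (1314 - m_{i+1}^2)/d_i, a_{i+1} = floor((a_0 + m_{i+1})/d_{i+1}):
  m_1 = 1*36 - 0 = 36, d_1 = (1314 - 36^2)/1 = 18/1 = 18, a_1 = floor((36 + 36)/18) = 4.
  m_2 = 18*4 - 36 = 36, d_2 = (1314 - 36^2)/18 = 18/18 = 1, a_2 = floor((36 + 36)/1) = 72.
  m_3 = 1*72 - 36 = 36, d_3 = (1314 - 36^2)/1 = 18/1 = 18: (m_3, d_3) = (m_1, d_1) = (36, 18), so from here the quotients repeat a_1, a_2; the period length is 2.
Hence the expansion of sqrt(1314) is a_0 = 36 followed by the repeating block 4, 72 (period 2).

[36; (4, 72)]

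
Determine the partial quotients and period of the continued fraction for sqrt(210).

Write x_i = (sqrt(210) + m_i)/d_i with (m_0, d_0) = (0, 1). a_0 = floor(sqrt(210)) = 14, since 14^2 = 196 <= 210 < 225 = 15^2.
Iterate m_{i+1} = d_i*a_i - m_i, d_{i+1} = (210 - m_{i+1}^2)/d_i, a_{i+1} = floor((a_0 + m_{i+1})/d_{i+1}):
  m_1 = 1*14 - 0 = 14, d_1 = (210 - 14^2)/1 = 14/1 = 14, a_1 = floor((14 + 14)/14) = 2.
  m_2 = 14*2 - 14 = 14, d_2 = (210 - 14^2)/14 = 14/14 = 1, a_2 = floor((14 + 14)/1) = 28.
  m_3 = 1*28 - 14 = 14, d_3 = (210 - 14^2)/1 = 14/1 = 14: (m_3, d_3) = (m_1, d_1) = (14, 14), so from here the quotients repeat a_1, a_2; the period length is 2.
Hence the expansion of sqrt(210) is a_0 = 14 followed by the repeating block 2, 28 (period 2).

[14; (2, 28)]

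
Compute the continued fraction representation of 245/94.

Run the Euclidean algorithm on 245 and 94; the successive quotients are the partial quotients a_0, a_1, ... (each step inverts the fractional part left over by the previous one):
  245 = 2*94 + 57, so a_0 = 2.
  94 = 1*57 + 37, so a_1 = 1.
  57 = 1*37 + 20, so a_2 = 1.
  37 = 1*20 + 17, so a_3 = 1.
  20 = 1*17 + 3, so a_4 = 1.
  17 = 5*3 + 2, so a_5 = 5.
  3 = 1*2 + 1, so a_6 = 1.
  2 = 2*1 + 0, so a_7 = 2.
The remainder reaches 0 after 8 divisions, so the expansion has 8 partial quotients, read off in order.

[2; 1, 1, 1, 1, 5, 1, 2]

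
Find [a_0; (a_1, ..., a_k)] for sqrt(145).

Write x_i = (sqrt(145) + m_i)/d_i with (m_0, d_0) = (0, 1). a_0 = floor(sqrt(145)) = 12, since 12^2 = 144 <= 145 < 169 = 13^2.
Iterate m_{i+1} = d_i*a_i - m_i, d_{i+1} = (145 - m_{i+1}^2)/d_i, a_{i+1} = floor((a_0 + m_{i+1})/d_{i+1}):
  m_1 = 1*12 - 0 = 12, d_1 = (145 - 12^2)/1 = 1/1 = 1, a_1 = floor((12 + 12)/1) = 24.
  m_2 = 1*24 - 12 = 12, d_2 = (145 - 12^2)/1 = 1/1 = 1: (m_2, d_2) = (m_1, d_1) = (12, 1), so from here the quotient a_1 repeats; the period length is 1.
Hence the expansion of sqrt(145) is a_0 = 12 followed by the repeating block 24 (period 1).

[12; (24)]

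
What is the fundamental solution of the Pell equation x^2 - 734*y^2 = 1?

First expand sqrt(734) as a continued fraction. With x_i = (sqrt(734) + m_i)/d_i and (m_0, d_0) = (0, 1): a_0 = floor(sqrt(734)) = 27, since 27^2 = 729 <= 734 < 784 = 28^2.
Iterate m_{i+1} = d_i*a_i - m_i, d_{i+1} = (734 - m_{i+1}^2)/d_i, a_{i+1} = floor((a_0 + m_{i+1})/d_{i+1}):
  m_1 = 1*27 - 0 = 27, d_1 = (734 - 27^2)/1 = 5/1 = 5, a_1 = floor((27 + 27)/5) = 10.
  m_2 = 5*10 - 27 = 23, d_2 = (734 - 23^2)/5 = 205/5 = 41, a_2 = floor((27 + 23)/41) = 1.
  m_3 = 41*1 - 23 = 18, d_3 = (734 - 18^2)/41 = 410/41 = 10, a_3 = floor((27 + 18)/10) = 4.
  m_4 = 10*4 - 18 = 22, d_4 = (734 - 22^2)/10 = 250/10 = 25, a_4 = floor((27 + 22)/25) = 1.
  m_5 = 25*1 - 22 = 3, d_5 = (734 - 3^2)/25 = 725/25 = 29, a_5 = floor((27 + 3)/29) = 1.
  m_6 = 29*1 - 3 = 26, d_6 = (734 - 26^2)/29 = 58/29 = 2, a_6 = floor((27 + 26)/2) = 26.
  m_7 = 2*26 - 26 = 26, d_7 = (734 - 26^2)/2 = 58/2 = 29, a_7 = floor((27 + 26)/29) = 1.
  m_8 = 29*1 - 26 = 3, d_8 = (734 - 3^2)/29 = 725/29 = 25, a_8 = floor((27 + 3)/25) = 1.
  m_9 = 25*1 - 3 = 22, d_9 = (734 - 22^2)/25 = 250/25 = 10, a_9 = floor((27 + 22)/10) = 4.
  m_10 = 10*4 - 22 = 18, d_10 = (734 - 18^2)/10 = 410/10 = 41, a_10 = floor((27 + 18)/41) = 1.
  m_11 = 41*1 - 18 = 23, d_11 = (734 - 23^2)/41 = 205/41 = 5, a_11 = floor((27 + 23)/5) = 10.
  m_12 = 5*10 - 23 = 27, d_12 = (734 - 27^2)/5 = 5/5 = 1, a_12 = floor((27 + 27)/1) = 54.
  m_13 = 1*54 - 27 = 27, d_13 = (734 - 27^2)/1 = 5/1 = 5: (m_13, d_13) = (m_1, d_1) = (27, 5), so from here the quotients repeat a_1, ..., a_12; the period length is 12.
So sqrt(734) = [27; (10, 1, 4, 1, 1, 26, 1, 1, 4, 1, 10, 54)] with period length k = 12.
k is even, so the fundamental solution of x^2 - 734y^2 = 1 is (p_{k-1}, q_{k-1}) = (p_11, q_11); compute convergents through index 11.
Convergents (p_i = a_i*p_{i-1} + p_{i-2}, q_i = a_i*q_{i-1} + q_{i-2} with p_{-2}=0, p_{-1}=1, q_{-2}=1, q_{-1}=0):
  i=0: a_0=27, p_0 = 27*1 + 0 = 27, q_0 = 27*0 + 1 = 1.
  i=1: a_1=10, p_1 = 10*27 + 1 = 271, q_1 = 10*1 + 0 = 10.
  i=2: a_2=1, p_2 = 1*271 + 27 = 298, q_2 = 1*10 + 1 = 11.
  i=3: a_3=4, p_3 = 4*298 + 271 = 1463, q_3 = 4*11 + 10 = 54.
  i=4: a_4=1, p_4 = 1*1463 + 298 = 1761, q_4 = 1*54 + 11 = 65.
  i=5: a_5=1, p_5 = 1*1761 + 1463 = 3224, q_5 = 1*65 + 54 = 119.
  i=6: a_6=26, p_6 = 26*3224 + 1761 = 85585, q_6 = 26*119 + 65 = 3159.
  i=7: a_7=1, p_7 = 1*85585 + 3224 = 88809, q_7 = 1*3159 + 119 = 3278.
  i=8: a_8=1, p_8 = 1*88809 + 85585 = 174394, q_8 = 1*3278 + 3159 = 6437.
  i=9: a_9=4, p_9 = 4*174394 + 88809 = 786385, q_9 = 4*6437 + 3278 = 29026.
  i=10: a_10=1, p_10 = 1*786385 + 174394 = 960779, q_10 = 1*29026 + 6437 = 35463.
  i=11: a_11=10, p_11 = 10*960779 + 786385 = 10394175, q_11 = 10*35463 + 29026 = 383656.
Check: 10394175^2 - 734*383656^2 = 108038873930625 - 108038873930624 = 1, so (x, y) = (10394175, 383656) solves the equation, and by the theorem it is the least positive solution.

(x, y) = (10394175, 383656)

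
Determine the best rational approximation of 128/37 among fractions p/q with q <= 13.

Expand x = 128/37 as a continued fraction with the Euclidean algorithm:
  128 = 3*37 + 17, so a_0 = 3.
  37 = 2*17 + 3, so a_1 = 2.
  17 = 5*3 + 2, so a_2 = 5.
  3 = 1*2 + 1, so a_3 = 1.
  2 = 2*1 + 0, so a_4 = 2.
so x = [3; 2, 5, 1, 2].
Convergents (p_i = a_i*p_{i-1} + p_{i-2}, q_i = a_i*q_{i-1} + q_{i-2} with p_{-2}=0, p_{-1}=1, q_{-2}=1, q_{-1}=0), until the denominator exceeds 13:
  i=0: a_0=3, p_0 = 3*1 + 0 = 3, q_0 = 3*0 + 1 = 1.
  i=1: a_1=2, p_1 = 2*3 + 1 = 7, q_1 = 2*1 + 0 = 2.
  i=2: a_2=5, p_2 = 5*7 + 3 = 38, q_2 = 5*2 + 1 = 11.
  i=3: a_3=1, p_3 = 1*38 + 7 = 45, q_3 = 1*11 + 2 = 13.
  i=4: a_4=2, p_4 = 2*45 + 38 = 128, q_4 = 2*13 + 11 = 37.
q_4 = 37 > 13, so the last convergent with denominator <= 13 is p_3/q_3 = 45/13.
The closest fraction with denominator <= 13 is either p_3/q_3 or the intermediate fraction (k*p_3 + p_2)/(k*q_3 + q_2) with the largest k >= 1 whose denominator stays <= 13; these approach x as k grows, and every other convergent or intermediate fraction in range is farther away.
Largest k: floor((13 - q_2)/q_3) = floor((13 - 11)/13) = 0.
Since k = 0, no intermediate fraction beyond p_3/q_3 has denominator <= 13, so the convergent 45/13 is the closest (its error is |128*13 - 45*37|/(37*13) = 1/481).

45/13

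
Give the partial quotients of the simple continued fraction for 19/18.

[1; 18]

Run the Euclidean algorithm on 19 and 18; the successive quotients are the partial quotients a_0, a_1, ... (each step inverts the fractional part left over by the previous one):
  19 = 1*18 + 1, so a_0 = 1.
  18 = 18*1 + 0, so a_1 = 18.
The remainder reaches 0 after 2 divisions, so the expansion has 2 partial quotients, read off in order.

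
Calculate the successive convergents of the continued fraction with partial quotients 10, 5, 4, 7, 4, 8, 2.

10/1, 51/5, 214/21, 1549/152, 6410/629, 52829/5184, 112068/10997

Using the convergent recurrence p_i = a_i*p_{i-1} + p_{i-2}, q_i = a_i*q_{i-1} + q_{i-2} with p_{-2}=0, p_{-1}=1, q_{-2}=1, q_{-1}=0:
  i=0: a_0=10, p_0 = 10*1 + 0 = 10, q_0 = 10*0 + 1 = 1.
  i=1: a_1=5, p_1 = 5*10 + 1 = 51, q_1 = 5*1 + 0 = 5.
  i=2: a_2=4, p_2 = 4*51 + 10 = 214, q_2 = 4*5 + 1 = 21.
  i=3: a_3=7, p_3 = 7*214 + 51 = 1549, q_3 = 7*21 + 5 = 152.
  i=4: a_4=4, p_4 = 4*1549 + 214 = 6410, q_4 = 4*152 + 21 = 629.
  i=5: a_5=8, p_5 = 8*6410 + 1549 = 52829, q_5 = 8*629 + 152 = 5184.
  i=6: a_6=2, p_6 = 2*52829 + 6410 = 112068, q_6 = 2*5184 + 629 = 10997.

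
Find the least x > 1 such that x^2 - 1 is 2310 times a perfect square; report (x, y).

First expand sqrt(2310) as a continued fraction. With x_i = (sqrt(2310) + m_i)/d_i and (m_0, d_0) = (0, 1): a_0 = floor(sqrt(2310)) = 48, since 48^2 = 2304 <= 2310 < 2401 = 49^2.
Iterate m_{i+1} = d_i*a_i - m_i, d_{i+1} = (2310 - m_{i+1}^2)/d_i, a_{i+1} = floor((a_0 + m_{i+1})/d_{i+1}):
  m_1 = 1*48 - 0 = 48, d_1 = (2310 - 48^2)/1 = 6/1 = 6, a_1 = floor((48 + 48)/6) = 16.
  m_2 = 6*16 - 48 = 48, d_2 = (2310 - 48^2)/6 = 6/6 = 1, a_2 = floor((48 + 48)/1) = 96.
  m_3 = 1*96 - 48 = 48, d_3 = (2310 - 48^2)/1 = 6/1 = 6: (m_3, d_3) = (m_1, d_1) = (48, 6), so from here the quotients repeat a_1, a_2; the period length is 2.
So sqrt(2310) = [48; (16, 96)] with period length k = 2.
k is even, so the fundamental solution of x^2 - 2310y^2 = 1 is (p_{k-1}, q_{k-1}) = (p_1, q_1); compute convergents through index 1.
Convergents (p_i = a_i*p_{i-1} + p_{i-2}, q_i = a_i*q_{i-1} + q_{i-2} with p_{-2}=0, p_{-1}=1, q_{-2}=1, q_{-1}=0):
  i=0: a_0=48, p_0 = 48*1 + 0 = 48, q_0 = 48*0 + 1 = 1.
  i=1: a_1=16, p_1 = 16*48 + 1 = 769, q_1 = 16*1 + 0 = 16.
Check: 769^2 - 2310*16^2 = 591361 - 591360 = 1, so (x, y) = (769, 16) solves the equation, and by the theorem it is the least positive solution.

(x, y) = (769, 16)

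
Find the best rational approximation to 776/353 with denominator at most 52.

11/5

Expand x = 776/353 as a continued fraction with the Euclidean algorithm:
  776 = 2*353 + 70, so a_0 = 2.
  353 = 5*70 + 3, so a_1 = 5.
  70 = 23*3 + 1, so a_2 = 23.
  3 = 3*1 + 0, so a_3 = 3.
so x = [2; 5, 23, 3].
Convergents (p_i = a_i*p_{i-1} + p_{i-2}, q_i = a_i*q_{i-1} + q_{i-2} with p_{-2}=0, p_{-1}=1, q_{-2}=1, q_{-1}=0), until the denominator exceeds 52:
  i=0: a_0=2, p_0 = 2*1 + 0 = 2, q_0 = 2*0 + 1 = 1.
  i=1: a_1=5, p_1 = 5*2 + 1 = 11, q_1 = 5*1 + 0 = 5.
  i=2: a_2=23, p_2 = 23*11 + 2 = 255, q_2 = 23*5 + 1 = 116.
q_2 = 116 > 52, so the last convergent with denominator <= 52 is p_1/q_1 = 11/5.
The closest fraction with denominator <= 52 is either p_1/q_1 or the intermediate fraction (k*p_1 + p_0)/(k*q_1 + q_0) with the largest k >= 1 whose denominator stays <= 52; these approach x as k grows, and every other convergent or intermediate fraction in range is farther away.
Largest k: floor((52 - q_0)/q_1) = floor((52 - 1)/5) = 10.
That gives (10*11 + 2)/(10*5 + 1) = 112/51.
Compare the errors: |x - 11/5| = |776*5 - 11*353|/(353*5) = 3/1765, and |x - 112/51| = |776*51 - 112*353|/(353*51) = 40/18003.
Cross-multiplying, 3*18003 = 54009 < 70600 = 40*1765, so 3/1765 is smaller: the convergent 11/5 is closer to x than 112/51.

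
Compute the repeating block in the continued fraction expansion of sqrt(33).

[5; (1, 2, 1, 10)]

Write x_i = (sqrt(33) + m_i)/d_i with (m_0, d_0) = (0, 1). a_0 = floor(sqrt(33)) = 5, since 5^2 = 25 <= 33 < 36 = 6^2.
Iterate m_{i+1} = d_i*a_i - m_i, d_{i+1} = (33 - m_{i+1}^2)/d_i, a_{i+1} = floor((a_0 + m_{i+1})/d_{i+1}):
  m_1 = 1*5 - 0 = 5, d_1 = (33 - 5^2)/1 = 8/1 = 8, a_1 = floor((5 + 5)/8) = 1.
  m_2 = 8*1 - 5 = 3, d_2 = (33 - 3^2)/8 = 24/8 = 3, a_2 = floor((5 + 3)/3) = 2.
  m_3 = 3*2 - 3 = 3, d_3 = (33 - 3^2)/3 = 24/3 = 8, a_3 = floor((5 + 3)/8) = 1.
  m_4 = 8*1 - 3 = 5, d_4 = (33 - 5^2)/8 = 8/8 = 1, a_4 = floor((5 + 5)/1) = 10.
  m_5 = 1*10 - 5 = 5, d_5 = (33 - 5^2)/1 = 8/1 = 8: (m_5, d_5) = (m_1, d_1) = (5, 8), so from here the quotients repeat a_1, ..., a_4; the period length is 4.
Hence the expansion of sqrt(33) is a_0 = 5 followed by the repeating block 1, 2, 1, 10 (period 4).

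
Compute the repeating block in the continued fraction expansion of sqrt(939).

[30; (1, 1, 1, 4, 20, 4, 1, 1, 1, 60)]

Write x_i = (sqrt(939) + m_i)/d_i with (m_0, d_0) = (0, 1). a_0 = floor(sqrt(939)) = 30, since 30^2 = 900 <= 939 < 961 = 31^2.
Iterate m_{i+1} = d_i*a_i - m_i, d_{i+1} = (939 - m_{i+1}^2)/d_i, a_{i+1} = floor((a_0 + m_{i+1})/d_{i+1}):
  m_1 = 1*30 - 0 = 30, d_1 = (939 - 30^2)/1 = 39/1 = 39, a_1 = floor((30 + 30)/39) = 1.
  m_2 = 39*1 - 30 = 9, d_2 = (939 - 9^2)/39 = 858/39 = 22, a_2 = floor((30 + 9)/22) = 1.
  m_3 = 22*1 - 9 = 13, d_3 = (939 - 13^2)/22 = 770/22 = 35, a_3 = floor((30 + 13)/35) = 1.
  m_4 = 35*1 - 13 = 22, d_4 = (939 - 22^2)/35 = 455/35 = 13, a_4 = floor((30 + 22)/13) = 4.
  m_5 = 13*4 - 22 = 30, d_5 = (939 - 30^2)/13 = 39/13 = 3, a_5 = floor((30 + 30)/3) = 20.
  m_6 = 3*20 - 30 = 30, d_6 = (939 - 30^2)/3 = 39/3 = 13, a_6 = floor((30 + 30)/13) = 4.
  m_7 = 13*4 - 30 = 22, d_7 = (939 - 22^2)/13 = 455/13 = 35, a_7 = floor((30 + 22)/35) = 1.
  m_8 = 35*1 - 22 = 13, d_8 = (939 - 13^2)/35 = 770/35 = 22, a_8 = floor((30 + 13)/22) = 1.
  m_9 = 22*1 - 13 = 9, d_9 = (939 - 9^2)/22 = 858/22 = 39, a_9 = floor((30 + 9)/39) = 1.
  m_10 = 39*1 - 9 = 30, d_10 = (939 - 30^2)/39 = 39/39 = 1, a_10 = floor((30 + 30)/1) = 60.
  m_11 = 1*60 - 30 = 30, d_11 = (939 - 30^2)/1 = 39/1 = 39: (m_11, d_11) = (m_1, d_1) = (30, 39), so from here the quotients repeat a_1, ..., a_10; the period length is 10.
Hence the expansion of sqrt(939) is a_0 = 30 followed by the repeating block 1, 1, 1, 4, 20, 4, 1, 1, 1, 60 (period 10).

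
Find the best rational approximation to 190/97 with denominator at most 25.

47/24

Expand x = 190/97 as a continued fraction with the Euclidean algorithm:
  190 = 1*97 + 93, so a_0 = 1.
  97 = 1*93 + 4, so a_1 = 1.
  93 = 23*4 + 1, so a_2 = 23.
  4 = 4*1 + 0, so a_3 = 4.
so x = [1; 1, 23, 4].
Convergents (p_i = a_i*p_{i-1} + p_{i-2}, q_i = a_i*q_{i-1} + q_{i-2} with p_{-2}=0, p_{-1}=1, q_{-2}=1, q_{-1}=0), until the denominator exceeds 25:
  i=0: a_0=1, p_0 = 1*1 + 0 = 1, q_0 = 1*0 + 1 = 1.
  i=1: a_1=1, p_1 = 1*1 + 1 = 2, q_1 = 1*1 + 0 = 1.
  i=2: a_2=23, p_2 = 23*2 + 1 = 47, q_2 = 23*1 + 1 = 24.
  i=3: a_3=4, p_3 = 4*47 + 2 = 190, q_3 = 4*24 + 1 = 97.
q_3 = 97 > 25, so the last convergent with denominator <= 25 is p_2/q_2 = 47/24.
The closest fraction with denominator <= 25 is either p_2/q_2 or the intermediate fraction (k*p_2 + p_1)/(k*q_2 + q_1) with the largest k >= 1 whose denominator stays <= 25; these approach x as k grows, and every other convergent or intermediate fraction in range is farther away.
Largest k: floor((25 - q_1)/q_2) = floor((25 - 1)/24) = 1.
That gives (1*47 + 2)/(1*24 + 1) = 49/25.
Compare the errors: |x - 47/24| = |190*24 - 47*97|/(97*24) = 1/2328, and |x - 49/25| = |190*25 - 49*97|/(97*25) = 3/2425.
Cross-multiplying, 1*2425 = 2425 < 6984 = 3*2328, so 1/2328 is smaller: the convergent 47/24 is closer to x than 49/25.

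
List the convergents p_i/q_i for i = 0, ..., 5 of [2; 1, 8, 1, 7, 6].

2/1, 3/1, 26/9, 29/10, 229/79, 1403/484

Using the convergent recurrence p_i = a_i*p_{i-1} + p_{i-2}, q_i = a_i*q_{i-1} + q_{i-2} with p_{-2}=0, p_{-1}=1, q_{-2}=1, q_{-1}=0:
  i=0: a_0=2, p_0 = 2*1 + 0 = 2, q_0 = 2*0 + 1 = 1.
  i=1: a_1=1, p_1 = 1*2 + 1 = 3, q_1 = 1*1 + 0 = 1.
  i=2: a_2=8, p_2 = 8*3 + 2 = 26, q_2 = 8*1 + 1 = 9.
  i=3: a_3=1, p_3 = 1*26 + 3 = 29, q_3 = 1*9 + 1 = 10.
  i=4: a_4=7, p_4 = 7*29 + 26 = 229, q_4 = 7*10 + 9 = 79.
  i=5: a_5=6, p_5 = 6*229 + 29 = 1403, q_5 = 6*79 + 10 = 484.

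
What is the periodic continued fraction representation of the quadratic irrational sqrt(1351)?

Write x_i = (sqrt(1351) + m_i)/d_i with (m_0, d_0) = (0, 1). a_0 = floor(sqrt(1351)) = 36, since 36^2 = 1296 <= 1351 < 1369 = 37^2.
Iterate m_{i+1} = d_i*a_i - m_i, d_{i+1} = (1351 - m_{i+1}^2)/d_i, a_{i+1} = floor((a_0 + m_{i+1})/d_{i+1}):
  m_1 = 1*36 - 0 = 36, d_1 = (1351 - 36^2)/1 = 55/1 = 55, a_1 = floor((36 + 36)/55) = 1.
  m_2 = 55*1 - 36 = 19, d_2 = (1351 - 19^2)/55 = 990/55 = 18, a_2 = floor((36 + 19)/18) = 3.
  m_3 = 18*3 - 19 = 35, d_3 = (1351 - 35^2)/18 = 126/18 = 7, a_3 = floor((36 + 35)/7) = 10.
  m_4 = 7*10 - 35 = 35, d_4 = (1351 - 35^2)/7 = 126/7 = 18, a_4 = floor((36 + 35)/18) = 3.
  m_5 = 18*3 - 35 = 19, d_5 = (1351 - 19^2)/18 = 990/18 = 55, a_5 = floor((36 + 19)/55) = 1.
  m_6 = 55*1 - 19 = 36, d_6 = (1351 - 36^2)/55 = 55/55 = 1, a_6 = floor((36 + 36)/1) = 72.
  m_7 = 1*72 - 36 = 36, d_7 = (1351 - 36^2)/1 = 55/1 = 55: (m_7, d_7) = (m_1, d_1) = (36, 55), so from here the quotients repeat a_1, ..., a_6; the period length is 6.
Hence the expansion of sqrt(1351) is a_0 = 36 followed by the repeating block 1, 3, 10, 3, 1, 72 (period 6).

[36; (1, 3, 10, 3, 1, 72)]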